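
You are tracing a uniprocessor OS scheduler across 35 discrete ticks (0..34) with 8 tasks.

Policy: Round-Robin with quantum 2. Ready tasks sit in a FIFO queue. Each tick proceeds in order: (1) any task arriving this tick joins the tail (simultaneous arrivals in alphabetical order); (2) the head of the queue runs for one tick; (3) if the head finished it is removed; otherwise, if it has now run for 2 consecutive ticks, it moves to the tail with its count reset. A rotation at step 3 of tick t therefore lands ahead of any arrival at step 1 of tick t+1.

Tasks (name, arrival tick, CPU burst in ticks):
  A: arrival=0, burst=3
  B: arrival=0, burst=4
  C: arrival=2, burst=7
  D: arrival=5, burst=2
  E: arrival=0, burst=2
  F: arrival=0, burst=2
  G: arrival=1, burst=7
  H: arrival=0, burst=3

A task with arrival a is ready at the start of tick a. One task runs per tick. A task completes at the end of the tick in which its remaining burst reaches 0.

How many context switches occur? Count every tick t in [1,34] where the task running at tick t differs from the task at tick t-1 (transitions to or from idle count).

t=0: queue=[A,B,E,F,H] q_used=0 → run A
t=1: queue=[A,B,E,F,H,G] q_used=1 → run A
t=2: queue=[B,E,F,H,G,A,C] q_used=0 → run B
t=3: queue=[B,E,F,H,G,A,C] q_used=1 → run B
t=4: queue=[E,F,H,G,A,C,B] q_used=0 → run E
t=5: queue=[E,F,H,G,A,C,B,D] q_used=1 → run E
t=6: queue=[F,H,G,A,C,B,D] q_used=0 → run F
t=7: queue=[F,H,G,A,C,B,D] q_used=1 → run F
t=8: queue=[H,G,A,C,B,D] q_used=0 → run H
t=9: queue=[H,G,A,C,B,D] q_used=1 → run H
t=10: queue=[G,A,C,B,D,H] q_used=0 → run G
t=11: queue=[G,A,C,B,D,H] q_used=1 → run G
t=12: queue=[A,C,B,D,H,G] q_used=0 → run A
t=13: queue=[C,B,D,H,G] q_used=0 → run C
t=14: queue=[C,B,D,H,G] q_used=1 → run C
t=15: queue=[B,D,H,G,C] q_used=0 → run B
t=16: queue=[B,D,H,G,C] q_used=1 → run B
t=17: queue=[D,H,G,C] q_used=0 → run D
t=18: queue=[D,H,G,C] q_used=1 → run D
t=19: queue=[H,G,C] q_used=0 → run H
t=20: queue=[G,C] q_used=0 → run G
t=21: queue=[G,C] q_used=1 → run G
t=22: queue=[C,G] q_used=0 → run C
t=23: queue=[C,G] q_used=1 → run C
t=24: queue=[G,C] q_used=0 → run G
t=25: queue=[G,C] q_used=1 → run G
t=26: queue=[C,G] q_used=0 → run C
t=27: queue=[C,G] q_used=1 → run C
t=28: queue=[G,C] q_used=0 → run G
t=29: queue=[C] q_used=0 → run C
t=30: (idle)
t=31: (idle)
t=32: (idle)
t=33: (idle)
t=34: (idle)

context switches = 17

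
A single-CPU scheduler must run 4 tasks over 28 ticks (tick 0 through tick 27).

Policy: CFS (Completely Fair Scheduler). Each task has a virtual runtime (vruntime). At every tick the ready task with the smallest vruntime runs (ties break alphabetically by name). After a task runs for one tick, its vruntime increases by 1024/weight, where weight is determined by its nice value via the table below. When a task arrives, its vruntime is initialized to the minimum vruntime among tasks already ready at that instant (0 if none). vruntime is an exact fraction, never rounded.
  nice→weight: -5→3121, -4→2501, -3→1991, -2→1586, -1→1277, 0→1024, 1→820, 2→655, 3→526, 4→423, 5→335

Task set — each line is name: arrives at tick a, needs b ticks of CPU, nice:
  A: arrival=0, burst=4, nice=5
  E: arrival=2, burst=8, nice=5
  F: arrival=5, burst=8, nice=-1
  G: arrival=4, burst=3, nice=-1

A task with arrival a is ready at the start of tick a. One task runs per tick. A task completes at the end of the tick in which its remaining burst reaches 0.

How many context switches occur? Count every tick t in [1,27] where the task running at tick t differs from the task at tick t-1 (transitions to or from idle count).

context switches = 14

t=0: vr[A=0] → run A
t=1: vr[A=1024/335] → run A
t=2: vr[A=2048/335 E=2048/335] → run A
t=3: vr[A=3072/335 E=2048/335] → run E
t=4: vr[A=3072/335 E=3072/335 G=3072/335] → run A
t=5: vr[E=3072/335 F=3072/335 G=3072/335] → run E
t=6: vr[E=4096/335 F=3072/335 G=3072/335] → run F
t=7: vr[E=4096/335 F=4265984/427795 G=3072/335] → run G
t=8: vr[E=4096/335 F=4265984/427795 G=4265984/427795] → run F
t=9: vr[E=4096/335 F=4609024/427795 G=4265984/427795] → run G
t=10: vr[E=4096/335 F=4609024/427795 G=4609024/427795] → run F
t=11: vr[E=4096/335 F=4952064/427795 G=4609024/427795] → run G
t=12: vr[E=4096/335 F=4952064/427795] → run F
t=13: vr[E=4096/335 F=5295104/427795] → run E
t=14: vr[E=1024/67 F=5295104/427795] → run F
t=15: vr[E=1024/67 F=5638144/427795] → run F
t=16: vr[E=1024/67 F=5981184/427795] → run F
t=17: vr[E=1024/67 F=6324224/427795] → run F
t=18: vr[E=1024/67] → run E
t=19: vr[E=6144/335] → run E
t=20: vr[E=7168/335] → run E
t=21: vr[E=8192/335] → run E
t=22: vr[E=9216/335] → run E
t=23: (idle)
t=24: (idle)
t=25: (idle)
t=26: (idle)
t=27: (idle)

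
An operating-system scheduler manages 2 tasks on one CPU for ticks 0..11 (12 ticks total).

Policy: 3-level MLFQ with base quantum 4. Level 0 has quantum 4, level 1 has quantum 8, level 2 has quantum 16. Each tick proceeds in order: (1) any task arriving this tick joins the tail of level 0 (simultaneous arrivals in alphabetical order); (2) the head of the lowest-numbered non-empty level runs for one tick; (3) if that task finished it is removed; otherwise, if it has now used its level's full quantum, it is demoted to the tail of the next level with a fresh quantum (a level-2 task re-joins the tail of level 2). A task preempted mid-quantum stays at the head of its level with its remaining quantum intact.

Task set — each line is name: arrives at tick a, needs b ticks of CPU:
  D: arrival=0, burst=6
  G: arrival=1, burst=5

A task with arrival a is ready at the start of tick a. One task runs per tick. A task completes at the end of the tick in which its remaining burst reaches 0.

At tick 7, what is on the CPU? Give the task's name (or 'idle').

running at tick 7 = G

t=0: L0/L1/L2 = D/-/- → run D
t=1: L0/L1/L2 = DG/-/- → run D
t=2: L0/L1/L2 = DG/-/- → run D
t=3: L0/L1/L2 = DG/-/- → run D
t=4: L0/L1/L2 = G/D/- → run G
t=5: L0/L1/L2 = G/D/- → run G
t=6: L0/L1/L2 = G/D/- → run G
t=7: L0/L1/L2 = G/D/- → run G
t=8: L0/L1/L2 = -/DG/- → run D
t=9: L0/L1/L2 = -/DG/- → run D
t=10: L0/L1/L2 = -/G/- → run G
t=11: (idle)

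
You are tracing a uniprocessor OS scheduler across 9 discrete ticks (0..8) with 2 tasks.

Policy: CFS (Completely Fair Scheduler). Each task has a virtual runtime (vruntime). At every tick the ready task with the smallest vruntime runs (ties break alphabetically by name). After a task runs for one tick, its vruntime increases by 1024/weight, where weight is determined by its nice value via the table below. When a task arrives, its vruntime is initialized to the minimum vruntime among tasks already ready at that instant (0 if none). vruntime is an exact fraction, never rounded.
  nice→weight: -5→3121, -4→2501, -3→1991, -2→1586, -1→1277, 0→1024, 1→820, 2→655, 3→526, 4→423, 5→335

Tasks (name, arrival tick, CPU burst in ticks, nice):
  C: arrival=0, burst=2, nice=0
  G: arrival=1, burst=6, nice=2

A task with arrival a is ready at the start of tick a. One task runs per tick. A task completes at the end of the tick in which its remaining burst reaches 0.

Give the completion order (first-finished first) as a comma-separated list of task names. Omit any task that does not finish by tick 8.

completion order = C, G

t=0: vr[C=0] → run C
t=1: vr[C=1 G=1] → run C
t=2: vr[G=1] → run G
t=3: vr[G=1679/655] → run G
t=4: vr[G=2703/655] → run G
t=5: vr[G=3727/655] → run G
t=6: vr[G=4751/655] → run G
t=7: vr[G=1155/131] → run G
t=8: (idle)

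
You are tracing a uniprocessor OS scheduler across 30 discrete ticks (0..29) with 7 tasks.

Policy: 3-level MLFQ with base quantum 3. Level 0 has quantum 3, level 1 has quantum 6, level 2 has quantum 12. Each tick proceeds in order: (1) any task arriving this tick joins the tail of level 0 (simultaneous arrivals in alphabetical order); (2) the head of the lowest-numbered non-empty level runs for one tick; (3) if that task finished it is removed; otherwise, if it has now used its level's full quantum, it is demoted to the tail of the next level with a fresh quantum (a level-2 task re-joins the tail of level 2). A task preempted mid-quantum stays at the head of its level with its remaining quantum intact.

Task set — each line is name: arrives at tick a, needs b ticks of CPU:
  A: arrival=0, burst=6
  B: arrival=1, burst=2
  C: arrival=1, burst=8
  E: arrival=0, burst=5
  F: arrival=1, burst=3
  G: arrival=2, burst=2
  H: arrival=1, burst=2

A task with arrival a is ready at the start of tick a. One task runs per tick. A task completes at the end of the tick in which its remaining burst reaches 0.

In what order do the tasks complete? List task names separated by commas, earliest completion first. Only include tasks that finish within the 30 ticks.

t=0: L0/L1/L2 = AE/-/- → run A
t=1: L0/L1/L2 = AEBCFH/-/- → run A
t=2: L0/L1/L2 = AEBCFHG/-/- → run A
t=3: L0/L1/L2 = EBCFHG/A/- → run E
t=4: L0/L1/L2 = EBCFHG/A/- → run E
t=5: L0/L1/L2 = EBCFHG/A/- → run E
t=6: L0/L1/L2 = BCFHG/AE/- → run B
t=7: L0/L1/L2 = BCFHG/AE/- → run B
t=8: L0/L1/L2 = CFHG/AE/- → run C
t=9: L0/L1/L2 = CFHG/AE/- → run C
t=10: L0/L1/L2 = CFHG/AE/- → run C
t=11: L0/L1/L2 = FHG/AEC/- → run F
t=12: L0/L1/L2 = FHG/AEC/- → run F
t=13: L0/L1/L2 = FHG/AEC/- → run F
t=14: L0/L1/L2 = HG/AEC/- → run H
t=15: L0/L1/L2 = HG/AEC/- → run H
t=16: L0/L1/L2 = G/AEC/- → run G
t=17: L0/L1/L2 = G/AEC/- → run G
t=18: L0/L1/L2 = -/AEC/- → run A
t=19: L0/L1/L2 = -/AEC/- → run A
t=20: L0/L1/L2 = -/AEC/- → run A
t=21: L0/L1/L2 = -/EC/- → run E
t=22: L0/L1/L2 = -/EC/- → run E
t=23: L0/L1/L2 = -/C/- → run C
t=24: L0/L1/L2 = -/C/- → run C
t=25: L0/L1/L2 = -/C/- → run C
t=26: L0/L1/L2 = -/C/- → run C
t=27: L0/L1/L2 = -/C/- → run C
t=28: (idle)
t=29: (idle)

completion order = B, F, H, G, A, E, C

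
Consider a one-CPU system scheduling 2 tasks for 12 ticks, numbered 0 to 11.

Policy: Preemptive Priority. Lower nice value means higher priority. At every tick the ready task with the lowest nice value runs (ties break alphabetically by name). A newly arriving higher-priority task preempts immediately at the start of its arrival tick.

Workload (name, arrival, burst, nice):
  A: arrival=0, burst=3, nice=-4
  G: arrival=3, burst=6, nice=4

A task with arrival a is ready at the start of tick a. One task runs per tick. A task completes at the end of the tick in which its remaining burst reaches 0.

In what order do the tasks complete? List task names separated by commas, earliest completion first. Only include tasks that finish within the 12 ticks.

completion order = A, G

t=0: ready={A} → run A
t=1: ready={A} → run A
t=2: ready={A} → run A
t=3: ready={G} → run G
t=4: ready={G} → run G
t=5: ready={G} → run G
t=6: ready={G} → run G
t=7: ready={G} → run G
t=8: ready={G} → run G
t=9: (idle)
t=10: (idle)
t=11: (idle)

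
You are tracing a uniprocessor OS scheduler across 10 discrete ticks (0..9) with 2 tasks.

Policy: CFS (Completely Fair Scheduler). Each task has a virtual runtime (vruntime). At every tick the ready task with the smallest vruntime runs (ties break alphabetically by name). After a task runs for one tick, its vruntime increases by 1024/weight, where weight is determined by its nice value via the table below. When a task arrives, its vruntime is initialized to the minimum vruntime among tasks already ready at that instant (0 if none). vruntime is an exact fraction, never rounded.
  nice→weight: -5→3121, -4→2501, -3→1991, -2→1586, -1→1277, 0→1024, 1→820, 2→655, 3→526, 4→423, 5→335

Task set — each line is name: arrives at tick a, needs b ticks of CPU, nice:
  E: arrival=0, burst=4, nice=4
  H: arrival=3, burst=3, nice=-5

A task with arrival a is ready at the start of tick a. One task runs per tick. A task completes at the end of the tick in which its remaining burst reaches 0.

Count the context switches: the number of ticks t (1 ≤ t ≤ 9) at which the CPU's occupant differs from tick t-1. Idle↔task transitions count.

context switches = 2

t=0: vr[E=0] → run E
t=1: vr[E=1024/423] → run E
t=2: vr[E=2048/423] → run E
t=3: vr[E=1024/141 H=1024/141] → run E
t=4: vr[H=1024/141] → run H
t=5: vr[H=3340288/440061] → run H
t=6: vr[H=3484672/440061] → run H
t=7: (idle)
t=8: (idle)
t=9: (idle)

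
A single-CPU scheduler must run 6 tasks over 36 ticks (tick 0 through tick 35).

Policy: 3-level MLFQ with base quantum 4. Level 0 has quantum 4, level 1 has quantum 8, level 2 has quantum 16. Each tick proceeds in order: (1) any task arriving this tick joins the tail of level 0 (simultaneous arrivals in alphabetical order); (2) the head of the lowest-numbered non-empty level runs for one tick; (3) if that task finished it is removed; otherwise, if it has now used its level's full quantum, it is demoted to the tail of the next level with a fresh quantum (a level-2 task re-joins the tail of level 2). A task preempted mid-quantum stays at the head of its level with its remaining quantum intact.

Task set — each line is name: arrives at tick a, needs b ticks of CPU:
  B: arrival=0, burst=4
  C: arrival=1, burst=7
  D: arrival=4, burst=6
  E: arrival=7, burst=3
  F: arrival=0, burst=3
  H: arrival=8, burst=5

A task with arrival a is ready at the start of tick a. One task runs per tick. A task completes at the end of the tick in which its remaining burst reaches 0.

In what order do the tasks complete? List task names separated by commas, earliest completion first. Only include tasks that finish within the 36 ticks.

t=0: L0/L1/L2 = BF/-/- → run B
t=1: L0/L1/L2 = BFC/-/- → run B
t=2: L0/L1/L2 = BFC/-/- → run B
t=3: L0/L1/L2 = BFC/-/- → run B
t=4: L0/L1/L2 = FCD/-/- → run F
t=5: L0/L1/L2 = FCD/-/- → run F
t=6: L0/L1/L2 = FCD/-/- → run F
t=7: L0/L1/L2 = CDE/-/- → run C
t=8: L0/L1/L2 = CDEH/-/- → run C
t=9: L0/L1/L2 = CDEH/-/- → run C
t=10: L0/L1/L2 = CDEH/-/- → run C
t=11: L0/L1/L2 = DEH/C/- → run D
t=12: L0/L1/L2 = DEH/C/- → run D
t=13: L0/L1/L2 = DEH/C/- → run D
t=14: L0/L1/L2 = DEH/C/- → run D
t=15: L0/L1/L2 = EH/CD/- → run E
t=16: L0/L1/L2 = EH/CD/- → run E
t=17: L0/L1/L2 = EH/CD/- → run E
t=18: L0/L1/L2 = H/CD/- → run H
t=19: L0/L1/L2 = H/CD/- → run H
t=20: L0/L1/L2 = H/CD/- → run H
t=21: L0/L1/L2 = H/CD/- → run H
t=22: L0/L1/L2 = -/CDH/- → run C
t=23: L0/L1/L2 = -/CDH/- → run C
t=24: L0/L1/L2 = -/CDH/- → run C
t=25: L0/L1/L2 = -/DH/- → run D
t=26: L0/L1/L2 = -/DH/- → run D
t=27: L0/L1/L2 = -/H/- → run H
t=28: (idle)
t=29: (idle)
t=30: (idle)
t=31: (idle)
t=32: (idle)
t=33: (idle)
t=34: (idle)
t=35: (idle)

completion order = B, F, E, C, D, H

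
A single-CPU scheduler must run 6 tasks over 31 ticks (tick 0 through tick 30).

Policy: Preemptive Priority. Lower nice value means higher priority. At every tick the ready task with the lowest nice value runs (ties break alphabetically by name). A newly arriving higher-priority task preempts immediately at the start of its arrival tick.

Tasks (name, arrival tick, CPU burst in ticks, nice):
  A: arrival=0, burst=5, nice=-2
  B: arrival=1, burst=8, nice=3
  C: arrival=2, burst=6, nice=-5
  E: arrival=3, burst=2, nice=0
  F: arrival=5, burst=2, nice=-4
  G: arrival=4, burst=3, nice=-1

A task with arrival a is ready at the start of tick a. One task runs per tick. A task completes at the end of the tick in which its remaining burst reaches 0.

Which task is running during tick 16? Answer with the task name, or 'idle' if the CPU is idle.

t=0: ready={A} → run A
t=1: ready={A,B} → run A
t=2: ready={A,B,C} → run C
t=3: ready={A,B,C,E} → run C
t=4: ready={A,B,C,E,G} → run C
t=5: ready={A,B,C,E,F,G} → run C
t=6: ready={A,B,C,E,F,G} → run C
t=7: ready={A,B,C,E,F,G} → run C
t=8: ready={A,B,E,F,G} → run F
t=9: ready={A,B,E,F,G} → run F
t=10: ready={A,B,E,G} → run A
t=11: ready={A,B,E,G} → run A
t=12: ready={A,B,E,G} → run A
t=13: ready={B,E,G} → run G
t=14: ready={B,E,G} → run G
t=15: ready={B,E,G} → run G
t=16: ready={B,E} → run E
t=17: ready={B,E} → run E
t=18: ready={B} → run B
t=19: ready={B} → run B
t=20: ready={B} → run B
t=21: ready={B} → run B
t=22: ready={B} → run B
t=23: ready={B} → run B
t=24: ready={B} → run B
t=25: ready={B} → run B
t=26: (idle)
t=27: (idle)
t=28: (idle)
t=29: (idle)
t=30: (idle)

running at tick 16 = E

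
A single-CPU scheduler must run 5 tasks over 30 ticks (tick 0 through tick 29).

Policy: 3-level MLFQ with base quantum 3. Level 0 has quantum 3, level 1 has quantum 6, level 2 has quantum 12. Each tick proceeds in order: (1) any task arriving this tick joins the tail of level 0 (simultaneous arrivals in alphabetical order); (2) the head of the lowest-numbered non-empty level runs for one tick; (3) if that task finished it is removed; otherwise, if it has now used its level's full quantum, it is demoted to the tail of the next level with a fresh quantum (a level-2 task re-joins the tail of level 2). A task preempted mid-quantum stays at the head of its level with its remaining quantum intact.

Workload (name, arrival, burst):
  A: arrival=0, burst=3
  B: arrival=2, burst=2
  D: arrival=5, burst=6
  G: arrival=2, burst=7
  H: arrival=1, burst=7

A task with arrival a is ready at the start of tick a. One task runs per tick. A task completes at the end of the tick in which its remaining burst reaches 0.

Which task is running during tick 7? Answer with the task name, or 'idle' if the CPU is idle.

running at tick 7 = B

t=0: L0/L1/L2 = A/-/- → run A
t=1: L0/L1/L2 = AH/-/- → run A
t=2: L0/L1/L2 = AHBG/-/- → run A
t=3: L0/L1/L2 = HBG/-/- → run H
t=4: L0/L1/L2 = HBG/-/- → run H
t=5: L0/L1/L2 = HBGD/-/- → run H
t=6: L0/L1/L2 = BGD/H/- → run B
t=7: L0/L1/L2 = BGD/H/- → run B
t=8: L0/L1/L2 = GD/H/- → run G
t=9: L0/L1/L2 = GD/H/- → run G
t=10: L0/L1/L2 = GD/H/- → run G
t=11: L0/L1/L2 = D/HG/- → run D
t=12: L0/L1/L2 = D/HG/- → run D
t=13: L0/L1/L2 = D/HG/- → run D
t=14: L0/L1/L2 = -/HGD/- → run H
t=15: L0/L1/L2 = -/HGD/- → run H
t=16: L0/L1/L2 = -/HGD/- → run H
t=17: L0/L1/L2 = -/HGD/- → run H
t=18: L0/L1/L2 = -/GD/- → run G
t=19: L0/L1/L2 = -/GD/- → run G
t=20: L0/L1/L2 = -/GD/- → run G
t=21: L0/L1/L2 = -/GD/- → run G
t=22: L0/L1/L2 = -/D/- → run D
t=23: L0/L1/L2 = -/D/- → run D
t=24: L0/L1/L2 = -/D/- → run D
t=25: (idle)
t=26: (idle)
t=27: (idle)
t=28: (idle)
t=29: (idle)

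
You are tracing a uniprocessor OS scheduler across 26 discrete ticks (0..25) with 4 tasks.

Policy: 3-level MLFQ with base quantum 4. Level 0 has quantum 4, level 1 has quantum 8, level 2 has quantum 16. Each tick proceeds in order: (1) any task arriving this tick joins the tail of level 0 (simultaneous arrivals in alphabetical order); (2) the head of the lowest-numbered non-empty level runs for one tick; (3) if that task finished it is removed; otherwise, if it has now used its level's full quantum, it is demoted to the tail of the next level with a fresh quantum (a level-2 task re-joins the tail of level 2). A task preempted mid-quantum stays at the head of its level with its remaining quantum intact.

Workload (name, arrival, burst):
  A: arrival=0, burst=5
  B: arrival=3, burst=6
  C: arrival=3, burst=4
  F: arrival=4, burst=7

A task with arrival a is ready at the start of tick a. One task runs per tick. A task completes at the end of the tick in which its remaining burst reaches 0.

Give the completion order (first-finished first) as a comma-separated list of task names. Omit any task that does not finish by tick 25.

completion order = C, A, B, F

t=0: L0/L1/L2 = A/-/- → run A
t=1: L0/L1/L2 = A/-/- → run A
t=2: L0/L1/L2 = A/-/- → run A
t=3: L0/L1/L2 = ABC/-/- → run A
t=4: L0/L1/L2 = BCF/A/- → run B
t=5: L0/L1/L2 = BCF/A/- → run B
t=6: L0/L1/L2 = BCF/A/- → run B
t=7: L0/L1/L2 = BCF/A/- → run B
t=8: L0/L1/L2 = CF/AB/- → run C
t=9: L0/L1/L2 = CF/AB/- → run C
t=10: L0/L1/L2 = CF/AB/- → run C
t=11: L0/L1/L2 = CF/AB/- → run C
t=12: L0/L1/L2 = F/AB/- → run F
t=13: L0/L1/L2 = F/AB/- → run F
t=14: L0/L1/L2 = F/AB/- → run F
t=15: L0/L1/L2 = F/AB/- → run F
t=16: L0/L1/L2 = -/ABF/- → run A
t=17: L0/L1/L2 = -/BF/- → run B
t=18: L0/L1/L2 = -/BF/- → run B
t=19: L0/L1/L2 = -/F/- → run F
t=20: L0/L1/L2 = -/F/- → run F
t=21: L0/L1/L2 = -/F/- → run F
t=22: (idle)
t=23: (idle)
t=24: (idle)
t=25: (idle)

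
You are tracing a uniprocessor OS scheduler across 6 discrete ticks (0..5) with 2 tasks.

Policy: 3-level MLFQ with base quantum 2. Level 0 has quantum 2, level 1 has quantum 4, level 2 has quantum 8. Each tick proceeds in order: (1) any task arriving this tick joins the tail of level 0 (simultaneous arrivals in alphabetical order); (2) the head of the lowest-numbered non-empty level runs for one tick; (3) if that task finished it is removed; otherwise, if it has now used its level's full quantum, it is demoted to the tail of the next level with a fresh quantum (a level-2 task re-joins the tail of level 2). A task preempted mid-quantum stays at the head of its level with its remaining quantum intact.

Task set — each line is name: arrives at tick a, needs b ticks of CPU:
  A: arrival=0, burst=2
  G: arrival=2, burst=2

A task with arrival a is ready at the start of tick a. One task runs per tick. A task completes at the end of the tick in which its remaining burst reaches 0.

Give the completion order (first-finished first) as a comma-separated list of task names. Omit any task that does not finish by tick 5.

t=0: L0/L1/L2 = A/-/- → run A
t=1: L0/L1/L2 = A/-/- → run A
t=2: L0/L1/L2 = G/-/- → run G
t=3: L0/L1/L2 = G/-/- → run G
t=4: (idle)
t=5: (idle)

completion order = A, G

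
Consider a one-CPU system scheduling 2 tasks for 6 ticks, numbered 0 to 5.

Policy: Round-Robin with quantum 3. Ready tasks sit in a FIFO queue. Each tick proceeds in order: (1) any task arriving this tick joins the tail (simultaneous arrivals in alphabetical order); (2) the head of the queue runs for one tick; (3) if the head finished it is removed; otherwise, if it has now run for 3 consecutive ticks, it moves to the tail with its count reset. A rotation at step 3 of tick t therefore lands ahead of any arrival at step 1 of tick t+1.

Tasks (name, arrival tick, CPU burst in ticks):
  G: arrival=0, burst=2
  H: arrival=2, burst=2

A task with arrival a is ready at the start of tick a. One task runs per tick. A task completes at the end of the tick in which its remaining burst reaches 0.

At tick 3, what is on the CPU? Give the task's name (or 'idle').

t=0: queue=[G] q_used=0 → run G
t=1: queue=[G] q_used=1 → run G
t=2: queue=[H] q_used=0 → run H
t=3: queue=[H] q_used=1 → run H
t=4: (idle)
t=5: (idle)

running at tick 3 = H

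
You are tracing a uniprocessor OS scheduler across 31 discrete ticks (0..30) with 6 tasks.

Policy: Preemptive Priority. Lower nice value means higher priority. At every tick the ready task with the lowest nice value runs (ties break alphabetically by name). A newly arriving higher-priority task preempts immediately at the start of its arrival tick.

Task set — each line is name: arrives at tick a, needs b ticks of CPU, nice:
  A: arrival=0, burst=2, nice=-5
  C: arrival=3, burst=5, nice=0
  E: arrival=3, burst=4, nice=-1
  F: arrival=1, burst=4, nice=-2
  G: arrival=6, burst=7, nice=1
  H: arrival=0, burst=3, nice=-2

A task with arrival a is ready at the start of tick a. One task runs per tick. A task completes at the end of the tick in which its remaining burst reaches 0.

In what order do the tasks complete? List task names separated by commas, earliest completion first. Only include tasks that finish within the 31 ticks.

completion order = A, F, H, E, C, G

t=0: ready={A,H} → run A
t=1: ready={A,F,H} → run A
t=2: ready={F,H} → run F
t=3: ready={C,E,F,H} → run F
t=4: ready={C,E,F,H} → run F
t=5: ready={C,E,F,H} → run F
t=6: ready={C,E,G,H} → run H
t=7: ready={C,E,G,H} → run H
t=8: ready={C,E,G,H} → run H
t=9: ready={C,E,G} → run E
t=10: ready={C,E,G} → run E
t=11: ready={C,E,G} → run E
t=12: ready={C,E,G} → run E
t=13: ready={C,G} → run C
t=14: ready={C,G} → run C
t=15: ready={C,G} → run C
t=16: ready={C,G} → run C
t=17: ready={C,G} → run C
t=18: ready={G} → run G
t=19: ready={G} → run G
t=20: ready={G} → run G
t=21: ready={G} → run G
t=22: ready={G} → run G
t=23: ready={G} → run G
t=24: ready={G} → run G
t=25: (idle)
t=26: (idle)
t=27: (idle)
t=28: (idle)
t=29: (idle)
t=30: (idle)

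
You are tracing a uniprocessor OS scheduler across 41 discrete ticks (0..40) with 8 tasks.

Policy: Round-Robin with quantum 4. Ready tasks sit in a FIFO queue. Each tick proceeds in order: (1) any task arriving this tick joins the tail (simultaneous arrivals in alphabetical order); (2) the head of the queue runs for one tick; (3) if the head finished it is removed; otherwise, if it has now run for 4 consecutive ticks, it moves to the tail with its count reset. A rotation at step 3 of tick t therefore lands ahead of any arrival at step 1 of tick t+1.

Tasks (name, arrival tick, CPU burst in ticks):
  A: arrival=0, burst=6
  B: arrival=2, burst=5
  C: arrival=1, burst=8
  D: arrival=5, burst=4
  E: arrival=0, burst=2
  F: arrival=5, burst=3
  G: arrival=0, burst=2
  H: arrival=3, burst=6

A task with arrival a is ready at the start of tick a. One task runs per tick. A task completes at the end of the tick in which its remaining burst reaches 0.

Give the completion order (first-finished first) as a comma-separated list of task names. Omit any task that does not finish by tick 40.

completion order = E, G, A, D, F, C, B, H

t=0: queue=[A,E,G] q_used=0 → run A
t=1: queue=[A,E,G,C] q_used=1 → run A
t=2: queue=[A,E,G,C,B] q_used=2 → run A
t=3: queue=[A,E,G,C,B,H] q_used=3 → run A
t=4: queue=[E,G,C,B,H,A] q_used=0 → run E
t=5: queue=[E,G,C,B,H,A,D,F] q_used=1 → run E
t=6: queue=[G,C,B,H,A,D,F] q_used=0 → run G
t=7: queue=[G,C,B,H,A,D,F] q_used=1 → run G
t=8: queue=[C,B,H,A,D,F] q_used=0 → run C
t=9: queue=[C,B,H,A,D,F] q_used=1 → run C
t=10: queue=[C,B,H,A,D,F] q_used=2 → run C
t=11: queue=[C,B,H,A,D,F] q_used=3 → run C
t=12: queue=[B,H,A,D,F,C] q_used=0 → run B
t=13: queue=[B,H,A,D,F,C] q_used=1 → run B
t=14: queue=[B,H,A,D,F,C] q_used=2 → run B
t=15: queue=[B,H,A,D,F,C] q_used=3 → run B
t=16: queue=[H,A,D,F,C,B] q_used=0 → run H
t=17: queue=[H,A,D,F,C,B] q_used=1 → run H
t=18: queue=[H,A,D,F,C,B] q_used=2 → run H
t=19: queue=[H,A,D,F,C,B] q_used=3 → run H
t=20: queue=[A,D,F,C,B,H] q_used=0 → run A
t=21: queue=[A,D,F,C,B,H] q_used=1 → run A
t=22: queue=[D,F,C,B,H] q_used=0 → run D
t=23: queue=[D,F,C,B,H] q_used=1 → run D
t=24: queue=[D,F,C,B,H] q_used=2 → run D
t=25: queue=[D,F,C,B,H] q_used=3 → run D
t=26: queue=[F,C,B,H] q_used=0 → run F
t=27: queue=[F,C,B,H] q_used=1 → run F
t=28: queue=[F,C,B,H] q_used=2 → run F
t=29: queue=[C,B,H] q_used=0 → run C
t=30: queue=[C,B,H] q_used=1 → run C
t=31: queue=[C,B,H] q_used=2 → run C
t=32: queue=[C,B,H] q_used=3 → run C
t=33: queue=[B,H] q_used=0 → run B
t=34: queue=[H] q_used=0 → run H
t=35: queue=[H] q_used=1 → run H
t=36: (idle)
t=37: (idle)
t=38: (idle)
t=39: (idle)
t=40: (idle)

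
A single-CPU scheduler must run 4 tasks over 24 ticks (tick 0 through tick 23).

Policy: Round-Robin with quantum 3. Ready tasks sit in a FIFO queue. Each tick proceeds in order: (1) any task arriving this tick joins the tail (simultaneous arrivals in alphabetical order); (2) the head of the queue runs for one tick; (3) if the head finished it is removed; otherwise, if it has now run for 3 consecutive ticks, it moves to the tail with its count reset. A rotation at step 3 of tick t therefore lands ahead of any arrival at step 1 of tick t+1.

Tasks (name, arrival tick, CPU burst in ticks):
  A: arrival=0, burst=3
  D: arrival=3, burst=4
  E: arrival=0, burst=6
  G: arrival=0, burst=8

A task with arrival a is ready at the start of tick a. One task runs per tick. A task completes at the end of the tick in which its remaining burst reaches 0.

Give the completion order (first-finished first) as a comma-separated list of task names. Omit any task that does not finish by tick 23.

completion order = A, E, D, G

t=0: queue=[A,E,G] q_used=0 → run A
t=1: queue=[A,E,G] q_used=1 → run A
t=2: queue=[A,E,G] q_used=2 → run A
t=3: queue=[E,G,D] q_used=0 → run E
t=4: queue=[E,G,D] q_used=1 → run E
t=5: queue=[E,G,D] q_used=2 → run E
t=6: queue=[G,D,E] q_used=0 → run G
t=7: queue=[G,D,E] q_used=1 → run G
t=8: queue=[G,D,E] q_used=2 → run G
t=9: queue=[D,E,G] q_used=0 → run D
t=10: queue=[D,E,G] q_used=1 → run D
t=11: queue=[D,E,G] q_used=2 → run D
t=12: queue=[E,G,D] q_used=0 → run E
t=13: queue=[E,G,D] q_used=1 → run E
t=14: queue=[E,G,D] q_used=2 → run E
t=15: queue=[G,D] q_used=0 → run G
t=16: queue=[G,D] q_used=1 → run G
t=17: queue=[G,D] q_used=2 → run G
t=18: queue=[D,G] q_used=0 → run D
t=19: queue=[G] q_used=0 → run G
t=20: queue=[G] q_used=1 → run G
t=21: (idle)
t=22: (idle)
t=23: (idle)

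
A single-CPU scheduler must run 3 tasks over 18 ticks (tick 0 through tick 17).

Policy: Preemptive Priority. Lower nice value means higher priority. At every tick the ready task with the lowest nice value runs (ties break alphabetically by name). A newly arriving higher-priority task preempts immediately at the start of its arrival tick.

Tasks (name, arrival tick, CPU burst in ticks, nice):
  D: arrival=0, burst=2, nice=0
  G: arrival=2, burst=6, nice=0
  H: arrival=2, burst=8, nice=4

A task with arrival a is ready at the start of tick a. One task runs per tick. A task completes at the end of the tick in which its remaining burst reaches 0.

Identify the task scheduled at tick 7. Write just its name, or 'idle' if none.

t=0: ready={D} → run D
t=1: ready={D} → run D
t=2: ready={G,H} → run G
t=3: ready={G,H} → run G
t=4: ready={G,H} → run G
t=5: ready={G,H} → run G
t=6: ready={G,H} → run G
t=7: ready={G,H} → run G
t=8: ready={H} → run H
t=9: ready={H} → run H
t=10: ready={H} → run H
t=11: ready={H} → run H
t=12: ready={H} → run H
t=13: ready={H} → run H
t=14: ready={H} → run H
t=15: ready={H} → run H
t=16: (idle)
t=17: (idle)

running at tick 7 = G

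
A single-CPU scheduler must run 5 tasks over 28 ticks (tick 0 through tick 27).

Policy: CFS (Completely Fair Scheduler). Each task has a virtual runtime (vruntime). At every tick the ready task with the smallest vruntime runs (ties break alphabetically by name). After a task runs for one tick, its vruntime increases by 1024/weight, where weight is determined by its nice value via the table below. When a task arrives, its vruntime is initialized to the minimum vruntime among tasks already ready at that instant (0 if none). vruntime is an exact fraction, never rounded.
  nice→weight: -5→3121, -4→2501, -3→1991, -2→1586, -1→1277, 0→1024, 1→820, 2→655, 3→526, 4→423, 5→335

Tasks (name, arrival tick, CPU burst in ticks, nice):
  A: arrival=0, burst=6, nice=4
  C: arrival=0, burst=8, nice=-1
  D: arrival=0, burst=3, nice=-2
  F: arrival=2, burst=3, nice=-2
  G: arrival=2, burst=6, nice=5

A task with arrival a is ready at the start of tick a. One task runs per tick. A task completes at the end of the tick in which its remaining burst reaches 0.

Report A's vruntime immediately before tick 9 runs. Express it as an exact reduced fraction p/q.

vruntime(A, start of tick 9) = 1024/423

t=0: vr[A=0 C=0 D=0] → run A
t=1: vr[A=1024/423 C=0 D=0] → run C
t=2: vr[A=1024/423 C=1024/1277 D=0 F=0 G=0] → run D
t=3: vr[A=1024/423 C=1024/1277 D=512/793 F=0 G=0] → run F
t=4: vr[A=1024/423 C=1024/1277 D=512/793 F=512/793 G=0] → run G
t=5: vr[A=1024/423 C=1024/1277 D=512/793 F=512/793 G=1024/335] → run D
t=6: vr[A=1024/423 C=1024/1277 D=1024/793 F=512/793 G=1024/335] → run F
t=7: vr[A=1024/423 C=1024/1277 D=1024/793 F=1024/793 G=1024/335] → run C
t=8: vr[A=1024/423 C=2048/1277 D=1024/793 F=1024/793 G=1024/335] → run D
t=9: vr[A=1024/423 C=2048/1277 F=1024/793 G=1024/335] → run F
t=10: vr[A=1024/423 C=2048/1277 G=1024/335] → run C
t=11: vr[A=1024/423 C=3072/1277 G=1024/335] → run C
t=12: vr[A=1024/423 C=4096/1277 G=1024/335] → run A
t=13: vr[A=2048/423 C=4096/1277 G=1024/335] → run G
t=14: vr[A=2048/423 C=4096/1277 G=2048/335] → run C
t=15: vr[A=2048/423 C=5120/1277 G=2048/335] → run C
t=16: vr[A=2048/423 C=6144/1277 G=2048/335] → run C
t=17: vr[A=2048/423 C=7168/1277 G=2048/335] → run A
t=18: vr[A=1024/141 C=7168/1277 G=2048/335] → run C
t=19: vr[A=1024/141 G=2048/335] → run G
t=20: vr[A=1024/141 G=3072/335] → run A
t=21: vr[A=4096/423 G=3072/335] → run G
t=22: vr[A=4096/423 G=4096/335] → run A
t=23: vr[A=5120/423 G=4096/335] → run A
t=24: vr[G=4096/335] → run G
t=25: vr[G=1024/67] → run G
t=26: (idle)
t=27: (idle)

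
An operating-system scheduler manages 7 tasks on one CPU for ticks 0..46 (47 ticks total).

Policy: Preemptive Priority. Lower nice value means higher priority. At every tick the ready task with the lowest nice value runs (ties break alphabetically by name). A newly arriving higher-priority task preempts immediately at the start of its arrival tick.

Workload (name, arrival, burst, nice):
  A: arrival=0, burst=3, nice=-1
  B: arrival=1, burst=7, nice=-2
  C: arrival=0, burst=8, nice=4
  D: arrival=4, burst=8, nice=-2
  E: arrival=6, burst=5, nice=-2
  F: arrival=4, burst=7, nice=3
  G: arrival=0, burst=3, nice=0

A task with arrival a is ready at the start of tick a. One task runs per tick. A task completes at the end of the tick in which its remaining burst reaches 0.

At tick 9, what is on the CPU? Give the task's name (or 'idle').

running at tick 9 = D

t=0: ready={A,C,G} → run A
t=1: ready={A,B,C,G} → run B
t=2: ready={A,B,C,G} → run B
t=3: ready={A,B,C,G} → run B
t=4: ready={A,B,C,D,F,G} → run B
t=5: ready={A,B,C,D,F,G} → run B
t=6: ready={A,B,C,D,E,F,G} → run B
t=7: ready={A,B,C,D,E,F,G} → run B
t=8: ready={A,C,D,E,F,G} → run D
t=9: ready={A,C,D,E,F,G} → run D
t=10: ready={A,C,D,E,F,G} → run D
t=11: ready={A,C,D,E,F,G} → run D
t=12: ready={A,C,D,E,F,G} → run D
t=13: ready={A,C,D,E,F,G} → run D
t=14: ready={A,C,D,E,F,G} → run D
t=15: ready={A,C,D,E,F,G} → run D
t=16: ready={A,C,E,F,G} → run E
t=17: ready={A,C,E,F,G} → run E
t=18: ready={A,C,E,F,G} → run E
t=19: ready={A,C,E,F,G} → run E
t=20: ready={A,C,E,F,G} → run E
t=21: ready={A,C,F,G} → run A
t=22: ready={A,C,F,G} → run A
t=23: ready={C,F,G} → run G
t=24: ready={C,F,G} → run G
t=25: ready={C,F,G} → run G
t=26: ready={C,F} → run F
t=27: ready={C,F} → run F
t=28: ready={C,F} → run F
t=29: ready={C,F} → run F
t=30: ready={C,F} → run F
t=31: ready={C,F} → run F
t=32: ready={C,F} → run F
t=33: ready={C} → run C
t=34: ready={C} → run C
t=35: ready={C} → run C
t=36: ready={C} → run C
t=37: ready={C} → run C
t=38: ready={C} → run C
t=39: ready={C} → run C
t=40: ready={C} → run C
t=41: (idle)
t=42: (idle)
t=43: (idle)
t=44: (idle)
t=45: (idle)
t=46: (idle)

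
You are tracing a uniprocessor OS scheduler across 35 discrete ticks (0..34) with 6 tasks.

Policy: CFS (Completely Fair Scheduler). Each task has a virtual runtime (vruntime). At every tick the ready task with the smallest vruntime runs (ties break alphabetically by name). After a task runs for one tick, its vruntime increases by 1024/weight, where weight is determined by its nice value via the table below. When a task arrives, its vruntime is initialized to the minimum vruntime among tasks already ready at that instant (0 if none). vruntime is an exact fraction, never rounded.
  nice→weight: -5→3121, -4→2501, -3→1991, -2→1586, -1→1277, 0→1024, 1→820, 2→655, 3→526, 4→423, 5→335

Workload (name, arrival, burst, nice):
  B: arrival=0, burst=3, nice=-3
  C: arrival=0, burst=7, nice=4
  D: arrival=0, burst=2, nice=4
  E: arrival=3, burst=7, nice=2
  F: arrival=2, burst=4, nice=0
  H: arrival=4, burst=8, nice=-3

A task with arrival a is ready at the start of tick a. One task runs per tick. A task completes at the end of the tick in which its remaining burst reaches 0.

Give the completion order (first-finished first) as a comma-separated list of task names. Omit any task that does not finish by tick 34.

completion order = B, D, F, H, E, C

t=0: vr[B=0 C=0 D=0] → run B
t=1: vr[B=1024/1991 C=0 D=0] → run C
t=2: vr[B=1024/1991 C=1024/423 D=0 F=0] → run D
t=3: vr[B=1024/1991 C=1024/423 D=1024/423 E=0 F=0] → run E
t=4: vr[B=1024/1991 C=1024/423 D=1024/423 E=1024/655 F=0 H=0] → run F
t=5: vr[B=1024/1991 C=1024/423 D=1024/423 E=1024/655 F=1 H=0] → run H
t=6: vr[B=1024/1991 C=1024/423 D=1024/423 E=1024/655 F=1 H=1024/1991] → run B
t=7: vr[B=2048/1991 C=1024/423 D=1024/423 E=1024/655 F=1 H=1024/1991] → run H
t=8: vr[B=2048/1991 C=1024/423 D=1024/423 E=1024/655 F=1 H=2048/1991] → run F
t=9: vr[B=2048/1991 C=1024/423 D=1024/423 E=1024/655 F=2 H=2048/1991] → run B
t=10: vr[C=1024/423 D=1024/423 E=1024/655 F=2 H=2048/1991] → run H
t=11: vr[C=1024/423 D=1024/423 E=1024/655 F=2 H=3072/1991] → run H
t=12: vr[C=1024/423 D=1024/423 E=1024/655 F=2 H=4096/1991] → run E
t=13: vr[C=1024/423 D=1024/423 E=2048/655 F=2 H=4096/1991] → run F
t=14: vr[C=1024/423 D=1024/423 E=2048/655 F=3 H=4096/1991] → run H
t=15: vr[C=1024/423 D=1024/423 E=2048/655 F=3 H=5120/1991] → run C
t=16: vr[C=2048/423 D=1024/423 E=2048/655 F=3 H=5120/1991] → run D
t=17: vr[C=2048/423 E=2048/655 F=3 H=5120/1991] → run H
t=18: vr[C=2048/423 E=2048/655 F=3 H=6144/1991] → run F
t=19: vr[C=2048/423 E=2048/655 H=6144/1991] → run H
t=20: vr[C=2048/423 E=2048/655 H=7168/1991] → run E
t=21: vr[C=2048/423 E=3072/655 H=7168/1991] → run H
t=22: vr[C=2048/423 E=3072/655] → run E
t=23: vr[C=2048/423 E=4096/655] → run C
t=24: vr[C=1024/141 E=4096/655] → run E
t=25: vr[C=1024/141 E=1024/131] → run C
t=26: vr[C=4096/423 E=1024/131] → run E
t=27: vr[C=4096/423 E=6144/655] → run E
t=28: vr[C=4096/423] → run C
t=29: vr[C=5120/423] → run C
t=30: vr[C=2048/141] → run C
t=31: (idle)
t=32: (idle)
t=33: (idle)
t=34: (idle)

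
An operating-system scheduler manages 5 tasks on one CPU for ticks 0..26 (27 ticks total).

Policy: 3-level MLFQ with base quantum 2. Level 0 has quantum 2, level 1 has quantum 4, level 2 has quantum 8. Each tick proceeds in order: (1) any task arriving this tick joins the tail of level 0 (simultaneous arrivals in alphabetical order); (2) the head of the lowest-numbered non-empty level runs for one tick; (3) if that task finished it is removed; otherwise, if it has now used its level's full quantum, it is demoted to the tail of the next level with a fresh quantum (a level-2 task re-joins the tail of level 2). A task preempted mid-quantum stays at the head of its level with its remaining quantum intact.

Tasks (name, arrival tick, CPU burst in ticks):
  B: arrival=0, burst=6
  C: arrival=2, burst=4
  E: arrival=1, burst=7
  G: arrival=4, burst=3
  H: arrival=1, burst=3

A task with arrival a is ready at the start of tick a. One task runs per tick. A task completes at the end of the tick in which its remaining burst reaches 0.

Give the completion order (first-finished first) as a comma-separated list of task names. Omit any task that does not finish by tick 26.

t=0: L0/L1/L2 = B/-/- → run B
t=1: L0/L1/L2 = BEH/-/- → run B
t=2: L0/L1/L2 = EHC/B/- → run E
t=3: L0/L1/L2 = EHC/B/- → run E
t=4: L0/L1/L2 = HCG/BE/- → run H
t=5: L0/L1/L2 = HCG/BE/- → run H
t=6: L0/L1/L2 = CG/BEH/- → run C
t=7: L0/L1/L2 = CG/BEH/- → run C
t=8: L0/L1/L2 = G/BEHC/- → run G
t=9: L0/L1/L2 = G/BEHC/- → run G
t=10: L0/L1/L2 = -/BEHCG/- → run B
t=11: L0/L1/L2 = -/BEHCG/- → run B
t=12: L0/L1/L2 = -/BEHCG/- → run B
t=13: L0/L1/L2 = -/BEHCG/- → run B
t=14: L0/L1/L2 = -/EHCG/- → run E
t=15: L0/L1/L2 = -/EHCG/- → run E
t=16: L0/L1/L2 = -/EHCG/- → run E
t=17: L0/L1/L2 = -/EHCG/- → run E
t=18: L0/L1/L2 = -/HCG/E → run H
t=19: L0/L1/L2 = -/CG/E → run C
t=20: L0/L1/L2 = -/CG/E → run C
t=21: L0/L1/L2 = -/G/E → run G
t=22: L0/L1/L2 = -/-/E → run E
t=23: (idle)
t=24: (idle)
t=25: (idle)
t=26: (idle)

completion order = B, H, C, G, E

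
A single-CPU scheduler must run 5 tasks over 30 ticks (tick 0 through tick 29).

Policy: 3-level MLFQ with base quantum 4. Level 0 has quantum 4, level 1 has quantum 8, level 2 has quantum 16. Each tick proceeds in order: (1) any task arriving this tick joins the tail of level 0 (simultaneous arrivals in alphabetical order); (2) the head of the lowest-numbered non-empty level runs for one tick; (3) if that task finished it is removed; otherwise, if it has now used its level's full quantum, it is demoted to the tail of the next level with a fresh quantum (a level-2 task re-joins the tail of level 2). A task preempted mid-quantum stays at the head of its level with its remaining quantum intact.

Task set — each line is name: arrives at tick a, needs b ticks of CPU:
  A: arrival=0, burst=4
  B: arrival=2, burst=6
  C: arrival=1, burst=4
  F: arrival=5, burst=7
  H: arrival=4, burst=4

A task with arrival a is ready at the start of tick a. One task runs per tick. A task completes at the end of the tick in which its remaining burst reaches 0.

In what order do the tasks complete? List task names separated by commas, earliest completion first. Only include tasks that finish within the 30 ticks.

completion order = A, C, H, B, F

t=0: L0/L1/L2 = A/-/- → run A
t=1: L0/L1/L2 = AC/-/- → run A
t=2: L0/L1/L2 = ACB/-/- → run A
t=3: L0/L1/L2 = ACB/-/- → run A
t=4: L0/L1/L2 = CBH/-/- → run C
t=5: L0/L1/L2 = CBHF/-/- → run C
t=6: L0/L1/L2 = CBHF/-/- → run C
t=7: L0/L1/L2 = CBHF/-/- → run C
t=8: L0/L1/L2 = BHF/-/- → run B
t=9: L0/L1/L2 = BHF/-/- → run B
t=10: L0/L1/L2 = BHF/-/- → run B
t=11: L0/L1/L2 = BHF/-/- → run B
t=12: L0/L1/L2 = HF/B/- → run H
t=13: L0/L1/L2 = HF/B/- → run H
t=14: L0/L1/L2 = HF/B/- → run H
t=15: L0/L1/L2 = HF/B/- → run H
t=16: L0/L1/L2 = F/B/- → run F
t=17: L0/L1/L2 = F/B/- → run F
t=18: L0/L1/L2 = F/B/- → run F
t=19: L0/L1/L2 = F/B/- → run F
t=20: L0/L1/L2 = -/BF/- → run B
t=21: L0/L1/L2 = -/BF/- → run B
t=22: L0/L1/L2 = -/F/- → run F
t=23: L0/L1/L2 = -/F/- → run F
t=24: L0/L1/L2 = -/F/- → run F
t=25: (idle)
t=26: (idle)
t=27: (idle)
t=28: (idle)
t=29: (idle)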